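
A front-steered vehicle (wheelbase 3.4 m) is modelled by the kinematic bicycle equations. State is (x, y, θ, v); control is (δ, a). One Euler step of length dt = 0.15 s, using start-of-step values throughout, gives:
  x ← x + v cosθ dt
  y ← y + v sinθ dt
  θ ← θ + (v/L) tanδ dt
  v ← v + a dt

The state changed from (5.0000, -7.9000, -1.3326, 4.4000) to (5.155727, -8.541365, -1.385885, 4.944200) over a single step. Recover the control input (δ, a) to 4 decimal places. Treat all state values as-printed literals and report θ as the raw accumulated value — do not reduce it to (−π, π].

a = (v'−v)/dt = (0.544200)/0.15 = 3.6280
Δθ = θ'−θ = -0.053285;  (v·dt/L) = 4.4000·0.15/3.4 = 0.194118
tan δ = Δθ·L/(v·dt) = -0.274498  →  δ = -0.2679

δ = -0.2679, a = 3.6280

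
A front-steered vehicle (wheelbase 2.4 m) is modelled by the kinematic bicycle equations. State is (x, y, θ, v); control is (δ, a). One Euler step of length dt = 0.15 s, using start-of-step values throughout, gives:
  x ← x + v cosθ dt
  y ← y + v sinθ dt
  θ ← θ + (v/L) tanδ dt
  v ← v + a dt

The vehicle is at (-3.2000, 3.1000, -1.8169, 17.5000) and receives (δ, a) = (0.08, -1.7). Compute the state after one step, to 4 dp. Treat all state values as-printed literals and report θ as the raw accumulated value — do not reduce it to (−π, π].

x' = -3.2000 + 17.5000·cos(-1.8169)·0.15 = -3.8395
y' = 3.1000 + 17.5000·sin(-1.8169)·0.15 = 0.5541
θ' = -1.8169 + (17.5000/2.4)·tan(0.08)·0.15 = -1.7292
v' = 17.5000 − 1.7000·0.15 = 17.2450

(-3.8395, 0.5541, -1.7292, 17.2450)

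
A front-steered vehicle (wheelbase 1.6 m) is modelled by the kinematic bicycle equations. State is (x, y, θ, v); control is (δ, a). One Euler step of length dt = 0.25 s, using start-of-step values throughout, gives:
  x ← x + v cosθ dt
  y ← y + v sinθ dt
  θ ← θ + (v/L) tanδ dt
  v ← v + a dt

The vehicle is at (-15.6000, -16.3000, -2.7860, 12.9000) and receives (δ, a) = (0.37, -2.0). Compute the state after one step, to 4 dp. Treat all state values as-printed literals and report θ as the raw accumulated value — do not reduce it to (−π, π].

x' = -15.6000 + 12.9000·cos(-2.7860)·0.25 = -18.6232
y' = -16.3000 + 12.9000·sin(-2.7860)·0.25 = -17.4228
θ' = -2.7860 + (12.9000/1.6)·tan(0.37)·0.25 = -2.0042
v' = 12.9000 − 2.0000·0.25 = 12.4000

(-18.6232, -17.4228, -2.0042, 12.4000)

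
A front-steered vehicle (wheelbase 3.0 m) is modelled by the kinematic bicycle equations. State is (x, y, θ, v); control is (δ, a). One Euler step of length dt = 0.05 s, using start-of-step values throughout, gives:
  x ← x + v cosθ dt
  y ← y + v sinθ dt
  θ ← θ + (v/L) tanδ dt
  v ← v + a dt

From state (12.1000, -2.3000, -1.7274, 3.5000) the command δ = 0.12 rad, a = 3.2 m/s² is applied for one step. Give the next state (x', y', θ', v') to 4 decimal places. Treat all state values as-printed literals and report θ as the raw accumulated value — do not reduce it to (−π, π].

x' = 12.1000 + 3.5000·cos(-1.7274)·0.05 = 12.0727
y' = -2.3000 + 3.5000·sin(-1.7274)·0.05 = -2.4729
θ' = -1.7274 + (3.5000/3.0)·tan(0.12)·0.05 = -1.7204
v' = 3.5000 + 3.2000·0.05 = 3.6600

(12.0727, -2.4729, -1.7204, 3.6600)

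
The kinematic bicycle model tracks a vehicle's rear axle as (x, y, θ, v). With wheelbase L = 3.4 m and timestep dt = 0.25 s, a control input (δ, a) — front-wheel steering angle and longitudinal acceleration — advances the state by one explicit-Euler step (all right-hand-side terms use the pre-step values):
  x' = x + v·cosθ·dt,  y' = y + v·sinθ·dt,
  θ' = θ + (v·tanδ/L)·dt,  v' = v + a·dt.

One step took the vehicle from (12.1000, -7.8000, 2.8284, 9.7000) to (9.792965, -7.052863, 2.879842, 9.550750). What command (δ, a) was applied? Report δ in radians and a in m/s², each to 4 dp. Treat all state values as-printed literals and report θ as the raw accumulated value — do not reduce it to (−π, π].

a = (v'−v)/dt = (-0.149250)/0.25 = -0.5970
Δθ = θ'−θ = 0.051442;  (v·dt/L) = 9.7000·0.25/3.4 = 0.713235
tan δ = Δθ·L/(v·dt) = 0.072125  →  δ = 0.0720

δ = 0.0720, a = -0.5970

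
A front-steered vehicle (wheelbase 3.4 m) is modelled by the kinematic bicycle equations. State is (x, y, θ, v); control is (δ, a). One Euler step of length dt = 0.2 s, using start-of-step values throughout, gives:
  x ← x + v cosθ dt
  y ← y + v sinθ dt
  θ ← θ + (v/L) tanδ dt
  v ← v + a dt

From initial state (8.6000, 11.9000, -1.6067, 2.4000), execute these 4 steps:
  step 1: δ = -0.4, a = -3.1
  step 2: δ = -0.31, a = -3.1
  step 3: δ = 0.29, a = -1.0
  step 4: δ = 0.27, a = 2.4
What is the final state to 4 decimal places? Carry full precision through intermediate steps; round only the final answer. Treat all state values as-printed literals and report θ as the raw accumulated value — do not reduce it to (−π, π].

(8.4981, 10.6450, -1.6639, 1.4400)

after step 1 (δ=-0.4, a=-3.1): (8.582770, 11.420309, -1.666388, 1.780000)
after step 2 (δ=-0.31, a=-3.1): (8.548791, 11.065935, -1.699929, 1.160000)
after step 3 (δ=0.29, a=-1.0): (8.518915, 10.835866, -1.679566, 0.960000)
after step 4 (δ=0.27, a=2.4): (8.498073, 10.645001, -1.663938, 1.440000)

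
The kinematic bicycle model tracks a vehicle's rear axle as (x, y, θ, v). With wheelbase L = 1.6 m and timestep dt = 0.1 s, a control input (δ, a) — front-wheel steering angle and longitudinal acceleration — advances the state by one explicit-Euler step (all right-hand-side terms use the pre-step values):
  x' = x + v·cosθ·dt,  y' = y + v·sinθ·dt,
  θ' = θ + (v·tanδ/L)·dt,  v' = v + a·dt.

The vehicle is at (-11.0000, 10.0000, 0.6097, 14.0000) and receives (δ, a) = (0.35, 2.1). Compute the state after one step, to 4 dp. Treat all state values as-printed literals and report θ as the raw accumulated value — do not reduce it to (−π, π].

x' = -11.0000 + 14.0000·cos(0.6097)·0.1 = -9.8523
y' = 10.0000 + 14.0000·sin(0.6097)·0.1 = 10.8017
θ' = 0.6097 + (14.0000/1.6)·tan(0.35)·0.1 = 0.9291
v' = 14.0000 + 2.1000·0.1 = 14.2100

(-9.8523, 10.8017, 0.9291, 14.2100)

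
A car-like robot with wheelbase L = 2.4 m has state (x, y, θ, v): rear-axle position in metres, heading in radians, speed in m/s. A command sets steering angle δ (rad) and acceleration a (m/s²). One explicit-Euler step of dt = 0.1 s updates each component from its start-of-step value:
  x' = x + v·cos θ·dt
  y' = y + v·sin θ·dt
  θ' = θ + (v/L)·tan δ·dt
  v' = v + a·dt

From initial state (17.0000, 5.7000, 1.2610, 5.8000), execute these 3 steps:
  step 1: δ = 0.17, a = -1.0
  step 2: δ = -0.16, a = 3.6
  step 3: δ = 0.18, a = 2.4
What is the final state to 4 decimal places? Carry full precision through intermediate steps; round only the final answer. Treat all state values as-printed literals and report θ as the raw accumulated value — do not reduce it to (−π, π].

(17.5109, 7.3797, 1.3101, 6.3000)

after step 1 (δ=0.17, a=-1.0): (17.176822, 6.252389, 1.302484, 5.700000)
after step 2 (δ=-0.16, a=3.6): (17.327931, 6.801995, 1.264156, 6.060000)
after step 3 (δ=0.18, a=2.4): (17.510857, 7.379727, 1.310103, 6.300000)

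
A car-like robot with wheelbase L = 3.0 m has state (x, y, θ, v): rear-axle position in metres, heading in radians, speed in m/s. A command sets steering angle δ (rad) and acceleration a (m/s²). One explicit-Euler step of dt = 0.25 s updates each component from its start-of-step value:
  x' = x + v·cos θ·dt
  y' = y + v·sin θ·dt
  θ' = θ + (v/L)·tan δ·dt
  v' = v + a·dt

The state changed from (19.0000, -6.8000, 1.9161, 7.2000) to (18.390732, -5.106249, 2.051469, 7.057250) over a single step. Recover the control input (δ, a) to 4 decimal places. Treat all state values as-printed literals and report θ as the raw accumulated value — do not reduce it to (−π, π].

a = (v'−v)/dt = (-0.142750)/0.25 = -0.5710
Δθ = θ'−θ = 0.135369;  (v·dt/L) = 7.2000·0.25/3.0 = 0.600000
tan δ = Δθ·L/(v·dt) = 0.225615  →  δ = 0.2219

δ = 0.2219, a = -0.5710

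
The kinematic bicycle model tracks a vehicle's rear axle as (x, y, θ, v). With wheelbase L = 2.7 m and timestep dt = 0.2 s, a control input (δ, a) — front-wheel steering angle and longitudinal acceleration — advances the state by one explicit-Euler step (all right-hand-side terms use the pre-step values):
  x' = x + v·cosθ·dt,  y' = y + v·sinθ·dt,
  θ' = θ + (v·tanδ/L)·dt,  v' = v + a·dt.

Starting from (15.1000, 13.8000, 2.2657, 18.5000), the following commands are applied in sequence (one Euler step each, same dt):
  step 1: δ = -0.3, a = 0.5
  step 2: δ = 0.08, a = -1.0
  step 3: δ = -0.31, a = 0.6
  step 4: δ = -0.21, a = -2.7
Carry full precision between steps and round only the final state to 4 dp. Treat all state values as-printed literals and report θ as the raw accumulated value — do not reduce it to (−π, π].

after step 1 (δ=-0.3, a=0.5): (12.730848, 16.642027, 1.841795, 18.600000)
after step 2 (δ=0.08, a=-1.0): (11.735028, 20.226262, 1.952253, 18.400000)
after step 3 (δ=-0.31, a=0.6): (10.365064, 23.641756, 1.515658, 18.520000)
after step 4 (δ=-0.21, a=-2.7): (10.569193, 27.340127, 1.223258, 17.980000)

(10.5692, 27.3401, 1.2233, 17.9800)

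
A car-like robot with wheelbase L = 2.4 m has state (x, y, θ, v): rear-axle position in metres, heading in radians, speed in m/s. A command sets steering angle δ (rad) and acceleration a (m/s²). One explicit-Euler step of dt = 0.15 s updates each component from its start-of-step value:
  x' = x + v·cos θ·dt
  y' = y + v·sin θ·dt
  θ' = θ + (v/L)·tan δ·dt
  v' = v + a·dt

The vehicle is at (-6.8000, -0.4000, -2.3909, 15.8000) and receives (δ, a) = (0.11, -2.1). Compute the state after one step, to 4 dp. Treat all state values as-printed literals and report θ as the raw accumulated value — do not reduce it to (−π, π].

x' = -6.8000 + 15.8000·cos(-2.3909)·0.15 = -8.5330
y' = -0.4000 + 15.8000·sin(-2.3909)·0.15 = -2.0167
θ' = -2.3909 + (15.8000/2.4)·tan(0.11)·0.15 = -2.2818
v' = 15.8000 − 2.1000·0.15 = 15.4850

(-8.5330, -2.0167, -2.2818, 15.4850)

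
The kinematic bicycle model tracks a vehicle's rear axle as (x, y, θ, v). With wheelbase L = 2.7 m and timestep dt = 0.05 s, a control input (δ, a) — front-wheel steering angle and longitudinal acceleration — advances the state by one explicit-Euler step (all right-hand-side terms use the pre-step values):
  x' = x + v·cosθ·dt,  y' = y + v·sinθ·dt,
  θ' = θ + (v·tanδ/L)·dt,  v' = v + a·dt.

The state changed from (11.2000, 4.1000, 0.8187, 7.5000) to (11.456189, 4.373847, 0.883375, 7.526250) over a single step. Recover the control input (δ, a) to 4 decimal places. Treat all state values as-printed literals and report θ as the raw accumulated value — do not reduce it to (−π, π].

a = (v'−v)/dt = (0.026250)/0.05 = 0.5250
Δθ = θ'−θ = 0.064675;  (v·dt/L) = 7.5000·0.05/2.7 = 0.138889
tan δ = Δθ·L/(v·dt) = 0.465660  →  δ = 0.4358

δ = 0.4358, a = 0.5250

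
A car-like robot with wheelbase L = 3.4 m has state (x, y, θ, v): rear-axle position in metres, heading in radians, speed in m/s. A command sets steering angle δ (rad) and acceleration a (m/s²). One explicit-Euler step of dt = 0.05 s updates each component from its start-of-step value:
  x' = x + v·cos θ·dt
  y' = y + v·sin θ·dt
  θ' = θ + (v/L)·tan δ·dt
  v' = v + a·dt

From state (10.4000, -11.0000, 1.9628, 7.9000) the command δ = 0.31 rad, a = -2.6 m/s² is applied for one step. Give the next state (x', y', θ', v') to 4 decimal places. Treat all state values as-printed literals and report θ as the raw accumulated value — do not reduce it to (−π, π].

x' = 10.4000 + 7.9000·cos(1.9628)·0.05 = 10.2491
y' = -11.0000 + 7.9000·sin(1.9628)·0.05 = -10.6350
θ' = 1.9628 + (7.9000/3.4)·tan(0.31)·0.05 = 2.0000
v' = 7.9000 − 2.6000·0.05 = 7.7700

(10.2491, -10.6350, 2.0000, 7.7700)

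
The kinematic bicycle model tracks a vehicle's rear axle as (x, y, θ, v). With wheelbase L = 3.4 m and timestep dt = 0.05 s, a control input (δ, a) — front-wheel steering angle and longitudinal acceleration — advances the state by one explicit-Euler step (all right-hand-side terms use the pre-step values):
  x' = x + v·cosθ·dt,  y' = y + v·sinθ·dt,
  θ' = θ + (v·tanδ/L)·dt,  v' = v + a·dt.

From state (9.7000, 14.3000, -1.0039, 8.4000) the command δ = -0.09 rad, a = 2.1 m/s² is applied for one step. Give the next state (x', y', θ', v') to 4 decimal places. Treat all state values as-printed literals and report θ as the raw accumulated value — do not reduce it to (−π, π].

(9.9255, 13.9457, -1.0150, 8.5050)

x' = 9.7000 + 8.4000·cos(-1.0039)·0.05 = 9.9255
y' = 14.3000 + 8.4000·sin(-1.0039)·0.05 = 13.9457
θ' = -1.0039 + (8.4000/3.4)·tan(-0.09)·0.05 = -1.0150
v' = 8.4000 + 2.1000·0.05 = 8.5050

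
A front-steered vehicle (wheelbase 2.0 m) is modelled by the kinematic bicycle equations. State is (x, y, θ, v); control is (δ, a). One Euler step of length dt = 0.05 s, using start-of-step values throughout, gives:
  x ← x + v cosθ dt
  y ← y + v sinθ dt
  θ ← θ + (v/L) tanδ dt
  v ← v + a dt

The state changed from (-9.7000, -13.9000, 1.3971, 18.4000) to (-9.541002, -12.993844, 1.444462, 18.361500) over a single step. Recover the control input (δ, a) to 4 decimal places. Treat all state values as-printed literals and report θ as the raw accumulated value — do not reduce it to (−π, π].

δ = 0.1026, a = -0.7700

a = (v'−v)/dt = (-0.038500)/0.05 = -0.7700
Δθ = θ'−θ = 0.047362;  (v·dt/L) = 18.4000·0.05/2.0 = 0.460000
tan δ = Δθ·L/(v·dt) = 0.102961  →  δ = 0.1026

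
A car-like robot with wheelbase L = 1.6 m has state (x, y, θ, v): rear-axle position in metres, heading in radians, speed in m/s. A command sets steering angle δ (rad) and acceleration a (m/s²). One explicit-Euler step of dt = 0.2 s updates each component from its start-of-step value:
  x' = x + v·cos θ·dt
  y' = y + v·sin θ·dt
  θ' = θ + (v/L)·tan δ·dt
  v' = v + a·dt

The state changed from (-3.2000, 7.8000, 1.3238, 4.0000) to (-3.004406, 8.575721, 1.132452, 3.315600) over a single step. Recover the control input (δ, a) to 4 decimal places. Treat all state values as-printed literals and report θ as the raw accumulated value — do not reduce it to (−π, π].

a = (v'−v)/dt = (-0.684400)/0.2 = -3.4220
Δθ = θ'−θ = -0.191348;  (v·dt/L) = 4.0000·0.2/1.6 = 0.500000
tan δ = Δθ·L/(v·dt) = -0.382696  →  δ = -0.3655

δ = -0.3655, a = -3.4220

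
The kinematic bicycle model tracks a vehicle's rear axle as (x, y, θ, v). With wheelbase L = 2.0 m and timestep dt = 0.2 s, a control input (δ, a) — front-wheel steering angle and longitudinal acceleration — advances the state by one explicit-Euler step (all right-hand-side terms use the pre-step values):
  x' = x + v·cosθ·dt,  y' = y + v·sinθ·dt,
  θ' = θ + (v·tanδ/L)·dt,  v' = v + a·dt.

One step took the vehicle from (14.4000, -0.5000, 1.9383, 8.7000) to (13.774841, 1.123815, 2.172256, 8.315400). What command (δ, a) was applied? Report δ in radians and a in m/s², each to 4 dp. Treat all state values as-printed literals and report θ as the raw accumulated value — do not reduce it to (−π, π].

a = (v'−v)/dt = (-0.384600)/0.2 = -1.9230
Δθ = θ'−θ = 0.233956;  (v·dt/L) = 8.7000·0.2/2.0 = 0.870000
tan δ = Δθ·L/(v·dt) = 0.268915  →  δ = 0.2627

δ = 0.2627, a = -1.9230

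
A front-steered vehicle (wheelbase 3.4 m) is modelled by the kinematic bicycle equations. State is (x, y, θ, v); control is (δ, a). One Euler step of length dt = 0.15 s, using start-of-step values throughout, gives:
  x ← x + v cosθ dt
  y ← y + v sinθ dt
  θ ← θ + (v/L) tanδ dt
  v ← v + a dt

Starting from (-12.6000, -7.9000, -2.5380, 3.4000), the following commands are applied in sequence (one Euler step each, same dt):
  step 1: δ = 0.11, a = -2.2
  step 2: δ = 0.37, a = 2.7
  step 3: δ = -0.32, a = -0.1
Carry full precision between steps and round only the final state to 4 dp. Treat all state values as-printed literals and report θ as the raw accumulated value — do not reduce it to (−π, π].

(-13.8023, -8.7819, -2.5197, 3.4600)

after step 1 (δ=0.11, a=-2.2): (-13.019884, -8.189478, -2.521433, 3.070000)
after step 2 (δ=0.37, a=2.7): (-13.394632, -8.457105, -2.468900, 3.475000)
after step 3 (δ=-0.32, a=-0.1): (-13.802326, -8.781892, -2.519705, 3.460000)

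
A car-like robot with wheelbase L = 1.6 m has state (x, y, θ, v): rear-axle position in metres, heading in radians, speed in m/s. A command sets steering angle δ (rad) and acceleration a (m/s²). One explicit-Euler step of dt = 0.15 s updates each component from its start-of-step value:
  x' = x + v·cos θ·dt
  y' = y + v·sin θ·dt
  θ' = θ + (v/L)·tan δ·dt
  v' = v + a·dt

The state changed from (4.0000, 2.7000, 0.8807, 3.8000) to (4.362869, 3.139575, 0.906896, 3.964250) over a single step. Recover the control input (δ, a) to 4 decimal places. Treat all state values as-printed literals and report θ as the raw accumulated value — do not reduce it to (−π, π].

δ = 0.0734, a = 1.0950

a = (v'−v)/dt = (0.164250)/0.15 = 1.0950
Δθ = θ'−θ = 0.026196;  (v·dt/L) = 3.8000·0.15/1.6 = 0.356250
tan δ = Δθ·L/(v·dt) = 0.073533  →  δ = 0.0734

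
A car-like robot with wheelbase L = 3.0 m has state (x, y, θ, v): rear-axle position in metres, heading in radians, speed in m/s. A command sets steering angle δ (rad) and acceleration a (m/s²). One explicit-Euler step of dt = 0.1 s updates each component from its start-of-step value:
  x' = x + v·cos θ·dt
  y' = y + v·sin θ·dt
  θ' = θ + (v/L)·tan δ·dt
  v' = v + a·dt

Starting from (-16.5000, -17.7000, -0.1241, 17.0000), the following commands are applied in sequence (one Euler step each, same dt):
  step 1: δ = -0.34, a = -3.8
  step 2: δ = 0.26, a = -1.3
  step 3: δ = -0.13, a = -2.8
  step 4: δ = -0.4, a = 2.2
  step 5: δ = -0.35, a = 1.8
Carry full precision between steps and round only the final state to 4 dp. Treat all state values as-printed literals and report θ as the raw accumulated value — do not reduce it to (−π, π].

(-8.5844, -19.8856, -0.6774, 16.6100)

after step 1 (δ=-0.34, a=-3.8): (-14.813074, -17.910429, -0.324551, 16.620000)
after step 2 (δ=0.26, a=-1.3): (-13.237840, -18.440413, -0.177175, 16.490000)
after step 3 (δ=-0.13, a=-2.8): (-11.614654, -18.731048, -0.249037, 16.210000)
after step 4 (δ=-0.4, a=2.2): (-10.043662, -19.130577, -0.477486, 16.430000)
after step 5 (δ=-0.35, a=1.8): (-8.584427, -19.885614, -0.677400, 16.610000)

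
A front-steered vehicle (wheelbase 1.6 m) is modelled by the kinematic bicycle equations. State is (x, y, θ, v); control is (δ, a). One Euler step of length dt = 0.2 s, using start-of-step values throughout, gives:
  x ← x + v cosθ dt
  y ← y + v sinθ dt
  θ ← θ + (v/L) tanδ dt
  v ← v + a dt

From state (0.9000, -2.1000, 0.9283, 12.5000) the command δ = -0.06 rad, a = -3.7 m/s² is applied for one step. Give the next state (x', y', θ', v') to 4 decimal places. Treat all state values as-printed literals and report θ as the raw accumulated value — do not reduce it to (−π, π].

x' = 0.9000 + 12.5000·cos(0.9283)·0.2 = 2.3980
y' = -2.1000 + 12.5000·sin(0.9283)·0.2 = -0.0985
θ' = 0.9283 + (12.5000/1.6)·tan(-0.06)·0.2 = 0.8344
v' = 12.5000 − 3.7000·0.2 = 11.7600

(2.3980, -0.0985, 0.8344, 11.7600)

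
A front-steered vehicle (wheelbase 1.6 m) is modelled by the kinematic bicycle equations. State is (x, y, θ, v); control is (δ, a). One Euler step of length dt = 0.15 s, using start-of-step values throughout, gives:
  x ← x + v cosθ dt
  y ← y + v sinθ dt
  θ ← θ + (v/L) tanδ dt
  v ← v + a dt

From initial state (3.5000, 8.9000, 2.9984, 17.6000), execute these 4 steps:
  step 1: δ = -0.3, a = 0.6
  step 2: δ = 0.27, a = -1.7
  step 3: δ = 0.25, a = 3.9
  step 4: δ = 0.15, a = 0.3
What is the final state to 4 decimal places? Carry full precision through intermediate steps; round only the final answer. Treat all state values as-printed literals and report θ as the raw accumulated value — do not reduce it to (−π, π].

after step 1 (δ=-0.3, a=0.6): (0.887019, 9.276738, 2.487995, 17.690000)
after step 2 (δ=0.27, a=-1.7): (-1.219598, 10.890189, 2.946981, 17.435000)
after step 3 (δ=0.25, a=3.9): (-3.785480, 11.395940, 3.364346, 18.020000)
after step 4 (δ=0.15, a=0.3): (-6.421697, 10.798806, 3.619670, 18.065000)

(-6.4217, 10.7988, 3.6197, 18.0650)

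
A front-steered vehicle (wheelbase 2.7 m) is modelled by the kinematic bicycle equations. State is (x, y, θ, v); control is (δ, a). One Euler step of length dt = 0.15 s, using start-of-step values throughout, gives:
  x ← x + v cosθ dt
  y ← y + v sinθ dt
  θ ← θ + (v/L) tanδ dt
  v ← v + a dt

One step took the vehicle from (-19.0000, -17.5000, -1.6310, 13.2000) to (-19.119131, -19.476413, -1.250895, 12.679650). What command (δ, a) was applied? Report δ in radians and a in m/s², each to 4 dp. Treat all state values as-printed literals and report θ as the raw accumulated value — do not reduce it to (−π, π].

a = (v'−v)/dt = (-0.520350)/0.15 = -3.4690
Δθ = θ'−θ = 0.380105;  (v·dt/L) = 13.2000·0.15/2.7 = 0.733333
tan δ = Δθ·L/(v·dt) = 0.518325  →  δ = 0.4782

δ = 0.4782, a = -3.4690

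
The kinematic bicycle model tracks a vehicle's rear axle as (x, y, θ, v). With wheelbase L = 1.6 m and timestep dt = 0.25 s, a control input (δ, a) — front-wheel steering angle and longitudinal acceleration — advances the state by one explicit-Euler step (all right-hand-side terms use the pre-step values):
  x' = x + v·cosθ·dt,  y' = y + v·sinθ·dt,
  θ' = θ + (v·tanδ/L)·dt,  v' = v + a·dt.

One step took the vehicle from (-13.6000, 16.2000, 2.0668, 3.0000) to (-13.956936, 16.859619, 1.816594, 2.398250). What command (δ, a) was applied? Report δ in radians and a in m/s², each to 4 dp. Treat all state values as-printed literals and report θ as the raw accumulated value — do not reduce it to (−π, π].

δ = -0.4903, a = -2.4070

a = (v'−v)/dt = (-0.601750)/0.25 = -2.4070
Δθ = θ'−θ = -0.250206;  (v·dt/L) = 3.0000·0.25/1.6 = 0.468750
tan δ = Δθ·L/(v·dt) = -0.533773  →  δ = -0.4903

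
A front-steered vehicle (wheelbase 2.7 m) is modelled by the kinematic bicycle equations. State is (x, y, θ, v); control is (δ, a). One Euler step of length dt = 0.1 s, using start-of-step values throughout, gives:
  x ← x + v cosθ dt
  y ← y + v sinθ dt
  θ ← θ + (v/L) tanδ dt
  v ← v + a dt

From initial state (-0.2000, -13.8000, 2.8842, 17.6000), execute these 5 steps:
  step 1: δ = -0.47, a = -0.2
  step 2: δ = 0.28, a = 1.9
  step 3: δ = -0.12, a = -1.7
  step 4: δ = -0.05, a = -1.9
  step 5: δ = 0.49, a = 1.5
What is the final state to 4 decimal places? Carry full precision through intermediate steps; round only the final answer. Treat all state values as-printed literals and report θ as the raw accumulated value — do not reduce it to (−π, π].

after step 1 (δ=-0.47, a=-0.2): (-1.902020, -13.351974, 2.553081, 17.580000)
after step 2 (δ=0.28, a=1.9): (-3.364269, -12.376068, 2.740311, 17.770000)
after step 3 (δ=-0.12, a=-1.7): (-5.000106, -11.681975, 2.660952, 17.600000)
after step 4 (δ=-0.05, a=-1.9): (-6.560696, -10.868244, 2.628332, 17.410000)
after step 5 (δ=0.49, a=1.5): (-8.077365, -10.013378, 2.972269, 17.560000)

(-8.0774, -10.0134, 2.9723, 17.5600)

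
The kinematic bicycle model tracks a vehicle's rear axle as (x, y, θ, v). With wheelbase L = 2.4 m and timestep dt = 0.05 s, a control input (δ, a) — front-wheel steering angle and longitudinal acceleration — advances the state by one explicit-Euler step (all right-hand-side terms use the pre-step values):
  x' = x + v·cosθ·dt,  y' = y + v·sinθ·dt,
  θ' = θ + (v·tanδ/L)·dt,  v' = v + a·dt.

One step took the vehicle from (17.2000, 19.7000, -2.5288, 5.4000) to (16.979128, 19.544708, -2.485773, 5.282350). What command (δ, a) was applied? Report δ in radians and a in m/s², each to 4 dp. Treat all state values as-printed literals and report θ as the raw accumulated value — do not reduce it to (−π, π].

a = (v'−v)/dt = (-0.117650)/0.05 = -2.3530
Δθ = θ'−θ = 0.043027;  (v·dt/L) = 5.4000·0.05/2.4 = 0.112500
tan δ = Δθ·L/(v·dt) = 0.382462  →  δ = 0.3653

δ = 0.3653, a = -2.3530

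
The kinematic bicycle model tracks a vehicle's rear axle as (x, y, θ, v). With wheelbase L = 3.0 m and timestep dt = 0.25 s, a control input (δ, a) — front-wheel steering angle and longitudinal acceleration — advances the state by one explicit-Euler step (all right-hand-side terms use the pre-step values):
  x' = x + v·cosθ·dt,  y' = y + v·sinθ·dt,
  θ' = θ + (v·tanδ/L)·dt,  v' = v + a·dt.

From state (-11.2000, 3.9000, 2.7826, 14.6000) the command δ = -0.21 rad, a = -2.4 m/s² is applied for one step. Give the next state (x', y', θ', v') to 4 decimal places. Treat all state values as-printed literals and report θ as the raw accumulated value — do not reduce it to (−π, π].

x' = -11.2000 + 14.6000·cos(2.7826)·0.25 = -14.6173
y' = 3.9000 + 14.6000·sin(2.7826)·0.25 = 5.1824
θ' = 2.7826 + (14.6000/3.0)·tan(-0.21)·0.25 = 2.5233
v' = 14.6000 − 2.4000·0.25 = 14.0000

(-14.6173, 5.1824, 2.5233, 14.0000)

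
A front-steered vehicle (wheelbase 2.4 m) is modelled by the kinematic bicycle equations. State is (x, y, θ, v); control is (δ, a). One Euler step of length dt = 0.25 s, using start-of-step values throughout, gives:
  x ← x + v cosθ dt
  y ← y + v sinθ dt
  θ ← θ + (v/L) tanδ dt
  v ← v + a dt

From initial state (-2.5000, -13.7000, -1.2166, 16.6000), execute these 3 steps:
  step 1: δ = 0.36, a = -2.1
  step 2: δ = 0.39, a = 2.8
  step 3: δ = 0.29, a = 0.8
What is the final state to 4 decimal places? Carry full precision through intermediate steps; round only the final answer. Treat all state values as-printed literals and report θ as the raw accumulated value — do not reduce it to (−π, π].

after step 1 (δ=0.36, a=-2.1): (-1.060628, -17.592391, -0.565737, 16.075000)
after step 2 (δ=0.39, a=2.8): (2.331977, -19.746593, 0.122566, 16.775000)
after step 3 (δ=0.29, a=0.8): (6.494266, -19.233867, 0.644011, 16.975000)

(6.4943, -19.2339, 0.6440, 16.9750)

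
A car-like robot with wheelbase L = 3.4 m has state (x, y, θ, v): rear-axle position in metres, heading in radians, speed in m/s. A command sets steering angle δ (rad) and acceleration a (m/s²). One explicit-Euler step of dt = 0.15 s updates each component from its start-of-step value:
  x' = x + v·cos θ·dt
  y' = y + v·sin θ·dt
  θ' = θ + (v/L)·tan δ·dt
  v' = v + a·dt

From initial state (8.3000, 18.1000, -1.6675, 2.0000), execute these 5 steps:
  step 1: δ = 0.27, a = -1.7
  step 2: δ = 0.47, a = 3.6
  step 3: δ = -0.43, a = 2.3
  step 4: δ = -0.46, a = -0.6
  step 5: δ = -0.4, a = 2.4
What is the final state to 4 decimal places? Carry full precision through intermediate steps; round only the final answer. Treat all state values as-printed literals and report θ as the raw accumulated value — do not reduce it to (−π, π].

(8.1575, 16.4271, -1.7551, 2.9000)

after step 1 (δ=0.27, a=-1.7): (8.271034, 17.801402, -1.643080, 1.745000)
after step 2 (δ=0.47, a=3.6): (8.252130, 17.540335, -1.603974, 2.285000)
after step 3 (δ=-0.43, a=2.3): (8.240761, 17.197774, -1.650207, 2.630000)
after step 4 (δ=-0.46, a=-0.6): (8.209466, 16.804517, -1.707694, 2.540000)
after step 5 (δ=-0.4, a=2.4): (8.157471, 16.427082, -1.755072, 2.900000)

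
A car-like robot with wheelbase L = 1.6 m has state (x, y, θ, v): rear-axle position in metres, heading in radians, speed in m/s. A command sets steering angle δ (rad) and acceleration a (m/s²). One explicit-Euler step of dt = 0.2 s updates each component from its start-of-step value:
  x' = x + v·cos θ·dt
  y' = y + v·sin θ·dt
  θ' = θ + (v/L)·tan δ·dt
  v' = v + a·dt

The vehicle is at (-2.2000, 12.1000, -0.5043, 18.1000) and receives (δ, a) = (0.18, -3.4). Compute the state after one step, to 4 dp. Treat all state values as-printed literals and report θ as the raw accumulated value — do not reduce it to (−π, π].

(0.9694, 10.3508, -0.0926, 17.4200)

x' = -2.2000 + 18.1000·cos(-0.5043)·0.2 = 0.9694
y' = 12.1000 + 18.1000·sin(-0.5043)·0.2 = 10.3508
θ' = -0.5043 + (18.1000/1.6)·tan(0.18)·0.2 = -0.0926
v' = 18.1000 − 3.4000·0.2 = 17.4200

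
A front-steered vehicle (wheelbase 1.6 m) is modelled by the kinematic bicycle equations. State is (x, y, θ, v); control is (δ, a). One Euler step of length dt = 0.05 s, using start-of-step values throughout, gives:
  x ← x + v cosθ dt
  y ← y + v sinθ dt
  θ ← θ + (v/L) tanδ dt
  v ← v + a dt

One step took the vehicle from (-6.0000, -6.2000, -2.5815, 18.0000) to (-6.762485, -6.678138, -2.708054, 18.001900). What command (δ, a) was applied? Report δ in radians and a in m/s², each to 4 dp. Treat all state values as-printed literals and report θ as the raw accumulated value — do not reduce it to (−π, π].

a = (v'−v)/dt = (0.001900)/0.05 = 0.0380
Δθ = θ'−θ = -0.126554;  (v·dt/L) = 18.0000·0.05/1.6 = 0.562500
tan δ = Δθ·L/(v·dt) = -0.224985  →  δ = -0.2213

δ = -0.2213, a = 0.0380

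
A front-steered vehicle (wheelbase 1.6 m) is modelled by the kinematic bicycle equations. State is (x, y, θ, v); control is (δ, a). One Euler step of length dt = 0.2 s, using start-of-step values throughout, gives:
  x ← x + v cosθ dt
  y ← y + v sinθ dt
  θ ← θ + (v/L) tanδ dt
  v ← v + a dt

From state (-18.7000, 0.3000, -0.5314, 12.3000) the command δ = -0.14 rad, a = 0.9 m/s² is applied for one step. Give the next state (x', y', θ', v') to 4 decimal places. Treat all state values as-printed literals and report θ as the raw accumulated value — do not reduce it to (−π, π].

x' = -18.7000 + 12.3000·cos(-0.5314)·0.2 = -16.5792
y' = 0.3000 + 12.3000·sin(-0.5314)·0.2 = -0.9466
θ' = -0.5314 + (12.3000/1.6)·tan(-0.14)·0.2 = -0.7481
v' = 12.3000 + 0.9000·0.2 = 12.4800

(-16.5792, -0.9466, -0.7481, 12.4800)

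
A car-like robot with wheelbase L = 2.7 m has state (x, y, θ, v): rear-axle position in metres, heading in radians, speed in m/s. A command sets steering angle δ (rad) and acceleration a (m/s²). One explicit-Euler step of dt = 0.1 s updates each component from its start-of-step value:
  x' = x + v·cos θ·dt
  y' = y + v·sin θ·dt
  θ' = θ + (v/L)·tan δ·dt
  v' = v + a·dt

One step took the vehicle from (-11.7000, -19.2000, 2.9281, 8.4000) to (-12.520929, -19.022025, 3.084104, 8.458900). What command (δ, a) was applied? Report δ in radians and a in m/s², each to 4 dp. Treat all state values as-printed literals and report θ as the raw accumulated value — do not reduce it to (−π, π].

a = (v'−v)/dt = (0.058900)/0.1 = 0.5890
Δθ = θ'−θ = 0.156004;  (v·dt/L) = 8.4000·0.1/2.7 = 0.311111
tan δ = Δθ·L/(v·dt) = 0.501441  →  δ = 0.4648

δ = 0.4648, a = 0.5890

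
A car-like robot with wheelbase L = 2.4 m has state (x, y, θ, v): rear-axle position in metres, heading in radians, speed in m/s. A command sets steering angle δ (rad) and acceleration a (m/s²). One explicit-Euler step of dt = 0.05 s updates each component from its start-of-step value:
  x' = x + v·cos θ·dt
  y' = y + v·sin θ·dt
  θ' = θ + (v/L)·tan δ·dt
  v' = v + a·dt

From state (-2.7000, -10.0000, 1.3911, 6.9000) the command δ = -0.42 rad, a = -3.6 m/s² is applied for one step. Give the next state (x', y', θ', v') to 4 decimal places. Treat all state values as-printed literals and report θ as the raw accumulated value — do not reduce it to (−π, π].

x' = -2.7000 + 6.9000·cos(1.3911)·0.05 = -2.6383
y' = -10.0000 + 6.9000·sin(1.3911)·0.05 = -9.6606
θ' = 1.3911 + (6.9000/2.4)·tan(-0.42)·0.05 = 1.3269
v' = 6.9000 − 3.6000·0.05 = 6.7200

(-2.6383, -9.6606, 1.3269, 6.7200)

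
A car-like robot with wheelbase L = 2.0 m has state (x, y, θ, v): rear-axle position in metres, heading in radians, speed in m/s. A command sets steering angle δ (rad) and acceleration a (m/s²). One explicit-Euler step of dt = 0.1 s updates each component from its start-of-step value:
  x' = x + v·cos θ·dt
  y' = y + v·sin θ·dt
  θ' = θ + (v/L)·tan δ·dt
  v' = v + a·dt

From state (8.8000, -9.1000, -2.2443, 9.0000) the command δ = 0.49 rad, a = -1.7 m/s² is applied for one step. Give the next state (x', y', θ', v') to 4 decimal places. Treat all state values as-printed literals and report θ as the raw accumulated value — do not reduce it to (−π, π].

(8.2386, -9.8035, -2.0043, 8.8300)

x' = 8.8000 + 9.0000·cos(-2.2443)·0.1 = 8.2386
y' = -9.1000 + 9.0000·sin(-2.2443)·0.1 = -9.8035
θ' = -2.2443 + (9.0000/2.0)·tan(0.49)·0.1 = -2.0043
v' = 9.0000 − 1.7000·0.1 = 8.8300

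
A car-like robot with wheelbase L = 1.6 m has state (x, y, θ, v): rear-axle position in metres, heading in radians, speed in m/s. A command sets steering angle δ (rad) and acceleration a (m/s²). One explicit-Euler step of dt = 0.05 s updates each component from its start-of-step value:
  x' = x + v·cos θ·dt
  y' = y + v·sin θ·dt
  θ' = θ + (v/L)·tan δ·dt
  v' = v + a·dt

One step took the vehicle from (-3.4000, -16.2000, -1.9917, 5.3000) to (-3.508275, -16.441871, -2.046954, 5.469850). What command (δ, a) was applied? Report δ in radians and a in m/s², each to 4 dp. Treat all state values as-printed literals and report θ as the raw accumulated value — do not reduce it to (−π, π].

a = (v'−v)/dt = (0.169850)/0.05 = 3.3970
Δθ = θ'−θ = -0.055254;  (v·dt/L) = 5.3000·0.05/1.6 = 0.165625
tan δ = Δθ·L/(v·dt) = -0.333609  →  δ = -0.3220

δ = -0.3220, a = 3.3970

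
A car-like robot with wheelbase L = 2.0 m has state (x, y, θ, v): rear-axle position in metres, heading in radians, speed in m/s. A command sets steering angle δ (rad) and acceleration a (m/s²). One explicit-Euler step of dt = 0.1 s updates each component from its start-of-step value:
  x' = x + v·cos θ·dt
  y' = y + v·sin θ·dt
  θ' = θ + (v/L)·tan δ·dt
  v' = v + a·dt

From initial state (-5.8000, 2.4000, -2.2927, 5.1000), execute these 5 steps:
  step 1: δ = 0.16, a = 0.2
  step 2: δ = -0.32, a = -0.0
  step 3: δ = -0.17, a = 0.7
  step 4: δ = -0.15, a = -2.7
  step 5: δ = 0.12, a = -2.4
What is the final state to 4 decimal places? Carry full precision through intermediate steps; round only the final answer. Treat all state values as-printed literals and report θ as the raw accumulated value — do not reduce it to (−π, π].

(-7.5590, 0.5670, -2.3899, 4.6800)

after step 1 (δ=0.16, a=0.2): (-6.137015, 2.017220, -2.251548, 5.120000)
after step 2 (δ=-0.32, a=-0.0): (-6.459257, 1.619345, -2.336384, 5.120000)
after step 3 (δ=-0.17, a=0.7): (-6.814053, 1.250206, -2.380328, 5.190000)
after step 4 (δ=-0.15, a=-2.7): (-7.189790, 0.892180, -2.419548, 4.920000)
after step 5 (δ=0.12, a=-2.4): (-7.559014, 0.567007, -2.389885, 4.680000)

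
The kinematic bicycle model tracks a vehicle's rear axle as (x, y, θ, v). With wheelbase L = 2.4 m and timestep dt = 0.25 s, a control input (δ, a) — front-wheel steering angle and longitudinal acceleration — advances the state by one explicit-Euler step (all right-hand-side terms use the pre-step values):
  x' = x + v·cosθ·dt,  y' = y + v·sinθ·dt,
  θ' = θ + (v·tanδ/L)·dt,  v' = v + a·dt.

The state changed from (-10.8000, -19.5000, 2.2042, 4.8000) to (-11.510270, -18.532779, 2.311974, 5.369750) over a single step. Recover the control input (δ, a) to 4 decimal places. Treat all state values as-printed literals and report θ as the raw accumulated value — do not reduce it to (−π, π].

δ = 0.2123, a = 2.2790

a = (v'−v)/dt = (0.569750)/0.25 = 2.2790
Δθ = θ'−θ = 0.107774;  (v·dt/L) = 4.8000·0.25/2.4 = 0.500000
tan δ = Δθ·L/(v·dt) = 0.215548  →  δ = 0.2123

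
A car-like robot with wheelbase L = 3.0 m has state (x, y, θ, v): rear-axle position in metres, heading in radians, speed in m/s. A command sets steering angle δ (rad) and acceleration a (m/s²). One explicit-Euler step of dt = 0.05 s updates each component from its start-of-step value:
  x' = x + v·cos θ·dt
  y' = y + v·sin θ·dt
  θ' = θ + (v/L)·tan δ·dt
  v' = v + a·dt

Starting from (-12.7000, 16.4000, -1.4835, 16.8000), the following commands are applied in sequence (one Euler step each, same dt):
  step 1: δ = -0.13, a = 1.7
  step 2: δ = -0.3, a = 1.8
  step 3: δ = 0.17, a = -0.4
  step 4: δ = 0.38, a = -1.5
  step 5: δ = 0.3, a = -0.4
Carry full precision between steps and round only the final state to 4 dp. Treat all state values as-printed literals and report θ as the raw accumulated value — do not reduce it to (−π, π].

after step 1 (δ=-0.13, a=1.7): (-12.626764, 15.563199, -1.520106, 16.885000)
after step 2 (δ=-0.3, a=1.8): (-12.583988, 14.720033, -1.607159, 16.975000)
after step 3 (δ=0.17, a=-0.4): (-12.614843, 13.871844, -1.558594, 16.955000)
after step 4 (δ=0.38, a=-1.5): (-12.604499, 13.024157, -1.445727, 16.880000)
after step 5 (δ=0.3, a=-0.4): (-12.499216, 12.186750, -1.358700, 16.860000)

(-12.4992, 12.1867, -1.3587, 16.8600)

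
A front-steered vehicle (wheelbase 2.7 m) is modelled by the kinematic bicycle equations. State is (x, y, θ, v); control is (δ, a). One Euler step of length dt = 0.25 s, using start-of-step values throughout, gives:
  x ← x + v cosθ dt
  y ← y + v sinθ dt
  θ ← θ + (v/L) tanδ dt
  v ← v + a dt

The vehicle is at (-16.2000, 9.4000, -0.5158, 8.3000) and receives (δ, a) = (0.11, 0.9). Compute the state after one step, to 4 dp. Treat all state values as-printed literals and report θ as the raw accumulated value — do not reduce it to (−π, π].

(-14.3950, 8.3765, -0.4309, 8.5250)

x' = -16.2000 + 8.3000·cos(-0.5158)·0.25 = -14.3950
y' = 9.4000 + 8.3000·sin(-0.5158)·0.25 = 8.3765
θ' = -0.5158 + (8.3000/2.7)·tan(0.11)·0.25 = -0.4309
v' = 8.3000 + 0.9000·0.25 = 8.5250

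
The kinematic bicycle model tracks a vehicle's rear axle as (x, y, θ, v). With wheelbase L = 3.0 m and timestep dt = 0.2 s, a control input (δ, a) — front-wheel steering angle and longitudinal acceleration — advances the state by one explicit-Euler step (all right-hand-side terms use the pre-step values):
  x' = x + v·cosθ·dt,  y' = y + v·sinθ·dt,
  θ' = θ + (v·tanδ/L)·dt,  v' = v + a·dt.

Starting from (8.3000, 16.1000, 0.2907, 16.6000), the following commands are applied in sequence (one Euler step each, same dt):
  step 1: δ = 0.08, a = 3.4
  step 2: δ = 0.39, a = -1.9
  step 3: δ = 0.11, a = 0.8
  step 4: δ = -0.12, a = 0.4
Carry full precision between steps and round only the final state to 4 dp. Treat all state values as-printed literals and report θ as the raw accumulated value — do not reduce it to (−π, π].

after step 1 (δ=0.08, a=3.4): (11.480704, 17.051588, 0.379423, 17.280000)
after step 2 (δ=0.39, a=-1.9): (14.690909, 18.331636, 0.852958, 16.900000)
after step 3 (δ=0.11, a=0.8): (16.914131, 20.877551, 0.977394, 17.060000)
after step 4 (δ=-0.12, a=0.4): (18.822071, 23.706245, 0.840255, 17.140000)

(18.8221, 23.7062, 0.8403, 17.1400)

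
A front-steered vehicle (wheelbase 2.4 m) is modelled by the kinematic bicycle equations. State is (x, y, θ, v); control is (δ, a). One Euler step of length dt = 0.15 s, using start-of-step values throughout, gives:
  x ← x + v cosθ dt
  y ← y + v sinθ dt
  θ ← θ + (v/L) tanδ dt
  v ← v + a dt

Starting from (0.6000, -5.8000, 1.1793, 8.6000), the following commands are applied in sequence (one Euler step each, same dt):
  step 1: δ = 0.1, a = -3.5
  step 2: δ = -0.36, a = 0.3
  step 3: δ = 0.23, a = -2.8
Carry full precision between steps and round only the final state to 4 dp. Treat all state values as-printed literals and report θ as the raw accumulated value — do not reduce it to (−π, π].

after step 1 (δ=0.1, a=-3.5): (1.092228, -4.607603, 1.233230, 8.075000)
after step 2 (δ=-0.36, a=0.3): (1.493384, -3.464711, 1.043264, 8.120000)
after step 3 (δ=0.23, a=-2.8): (2.106528, -2.412296, 1.162092, 7.700000)

(2.1065, -2.4123, 1.1621, 7.7000)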